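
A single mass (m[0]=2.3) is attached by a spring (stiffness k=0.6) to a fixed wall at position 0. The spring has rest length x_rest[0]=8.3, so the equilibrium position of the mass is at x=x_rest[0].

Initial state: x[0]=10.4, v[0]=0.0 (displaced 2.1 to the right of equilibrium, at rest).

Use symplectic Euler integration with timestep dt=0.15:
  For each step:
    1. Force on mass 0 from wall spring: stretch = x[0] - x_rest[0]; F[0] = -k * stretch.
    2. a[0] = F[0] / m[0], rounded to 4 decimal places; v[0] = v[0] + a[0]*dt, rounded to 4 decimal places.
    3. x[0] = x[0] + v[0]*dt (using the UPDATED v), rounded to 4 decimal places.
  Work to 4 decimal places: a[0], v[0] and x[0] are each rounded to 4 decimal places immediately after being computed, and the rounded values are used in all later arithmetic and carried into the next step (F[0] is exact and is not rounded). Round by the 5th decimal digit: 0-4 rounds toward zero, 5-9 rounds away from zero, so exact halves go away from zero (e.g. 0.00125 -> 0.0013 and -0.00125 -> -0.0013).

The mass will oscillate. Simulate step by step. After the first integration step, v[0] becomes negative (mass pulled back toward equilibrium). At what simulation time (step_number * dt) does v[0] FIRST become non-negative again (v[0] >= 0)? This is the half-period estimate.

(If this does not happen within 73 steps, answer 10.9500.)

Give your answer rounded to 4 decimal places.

Step 0: x=[10.4000] v=[0.0000]
Step 1: x=[10.3877] v=[-0.0822]
Step 2: x=[10.3631] v=[-0.1639]
Step 3: x=[10.3264] v=[-0.2446]
Step 4: x=[10.2778] v=[-0.3239]
Step 5: x=[10.2176] v=[-0.4013]
Step 6: x=[10.1462] v=[-0.4763]
Step 7: x=[10.0639] v=[-0.5485]
Step 8: x=[9.9713] v=[-0.6175]
Step 9: x=[9.8689] v=[-0.6829]
Step 10: x=[9.7573] v=[-0.7443]
Step 11: x=[9.6371] v=[-0.8013]
Step 12: x=[9.5091] v=[-0.8536]
Step 13: x=[9.3740] v=[-0.9009]
Step 14: x=[9.2326] v=[-0.9429]
Step 15: x=[9.0857] v=[-0.9794]
Step 16: x=[8.9342] v=[-1.0102]
Step 17: x=[8.7790] v=[-1.0350]
Step 18: x=[8.6209] v=[-1.0538]
Step 19: x=[8.4609] v=[-1.0664]
Step 20: x=[8.3000] v=[-1.0727]
Step 21: x=[8.1391] v=[-1.0727]
Step 22: x=[7.9791] v=[-1.0664]
Step 23: x=[7.8210] v=[-1.0538]
Step 24: x=[7.6657] v=[-1.0351]
Step 25: x=[7.5142] v=[-1.0103]
Step 26: x=[7.3673] v=[-0.9796]
Step 27: x=[7.2258] v=[-0.9431]
Step 28: x=[7.0906] v=[-0.9011]
Step 29: x=[6.9625] v=[-0.8538]
Step 30: x=[6.8423] v=[-0.8015]
Step 31: x=[6.7306] v=[-0.7445]
Step 32: x=[6.6281] v=[-0.6831]
Step 33: x=[6.5354] v=[-0.6177]
Step 34: x=[6.4531] v=[-0.5487]
Step 35: x=[6.3816] v=[-0.4764]
Step 36: x=[6.3214] v=[-0.4013]
Step 37: x=[6.2728] v=[-0.3239]
Step 38: x=[6.2361] v=[-0.2446]
Step 39: x=[6.2115] v=[-0.1638]
Step 40: x=[6.1992] v=[-0.0821]
Step 41: x=[6.1992] v=[0.0001]
First v>=0 after going negative at step 41, time=6.1500

Answer: 6.1500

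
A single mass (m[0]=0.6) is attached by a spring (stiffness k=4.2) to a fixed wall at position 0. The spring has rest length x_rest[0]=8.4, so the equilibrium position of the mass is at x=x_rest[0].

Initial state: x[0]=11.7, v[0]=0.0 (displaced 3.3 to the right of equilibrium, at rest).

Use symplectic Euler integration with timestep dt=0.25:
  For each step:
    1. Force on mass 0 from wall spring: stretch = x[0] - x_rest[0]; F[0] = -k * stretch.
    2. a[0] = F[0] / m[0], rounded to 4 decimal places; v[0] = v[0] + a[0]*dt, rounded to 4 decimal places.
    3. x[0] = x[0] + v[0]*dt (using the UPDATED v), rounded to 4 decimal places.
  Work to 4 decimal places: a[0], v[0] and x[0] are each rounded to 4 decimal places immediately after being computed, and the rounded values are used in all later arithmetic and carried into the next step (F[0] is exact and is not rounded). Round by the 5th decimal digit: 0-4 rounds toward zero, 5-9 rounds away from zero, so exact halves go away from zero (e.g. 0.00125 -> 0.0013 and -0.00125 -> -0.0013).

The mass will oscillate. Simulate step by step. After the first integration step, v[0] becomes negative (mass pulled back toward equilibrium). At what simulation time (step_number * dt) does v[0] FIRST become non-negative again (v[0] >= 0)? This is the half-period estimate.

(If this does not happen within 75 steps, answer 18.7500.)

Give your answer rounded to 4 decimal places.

Step 0: x=[11.7000] v=[0.0000]
Step 1: x=[10.2563] v=[-5.7750]
Step 2: x=[8.0004] v=[-9.0235]
Step 3: x=[5.9194] v=[-8.3242]
Step 4: x=[4.9236] v=[-3.9832]
Step 5: x=[5.4487] v=[2.1005]
First v>=0 after going negative at step 5, time=1.2500

Answer: 1.2500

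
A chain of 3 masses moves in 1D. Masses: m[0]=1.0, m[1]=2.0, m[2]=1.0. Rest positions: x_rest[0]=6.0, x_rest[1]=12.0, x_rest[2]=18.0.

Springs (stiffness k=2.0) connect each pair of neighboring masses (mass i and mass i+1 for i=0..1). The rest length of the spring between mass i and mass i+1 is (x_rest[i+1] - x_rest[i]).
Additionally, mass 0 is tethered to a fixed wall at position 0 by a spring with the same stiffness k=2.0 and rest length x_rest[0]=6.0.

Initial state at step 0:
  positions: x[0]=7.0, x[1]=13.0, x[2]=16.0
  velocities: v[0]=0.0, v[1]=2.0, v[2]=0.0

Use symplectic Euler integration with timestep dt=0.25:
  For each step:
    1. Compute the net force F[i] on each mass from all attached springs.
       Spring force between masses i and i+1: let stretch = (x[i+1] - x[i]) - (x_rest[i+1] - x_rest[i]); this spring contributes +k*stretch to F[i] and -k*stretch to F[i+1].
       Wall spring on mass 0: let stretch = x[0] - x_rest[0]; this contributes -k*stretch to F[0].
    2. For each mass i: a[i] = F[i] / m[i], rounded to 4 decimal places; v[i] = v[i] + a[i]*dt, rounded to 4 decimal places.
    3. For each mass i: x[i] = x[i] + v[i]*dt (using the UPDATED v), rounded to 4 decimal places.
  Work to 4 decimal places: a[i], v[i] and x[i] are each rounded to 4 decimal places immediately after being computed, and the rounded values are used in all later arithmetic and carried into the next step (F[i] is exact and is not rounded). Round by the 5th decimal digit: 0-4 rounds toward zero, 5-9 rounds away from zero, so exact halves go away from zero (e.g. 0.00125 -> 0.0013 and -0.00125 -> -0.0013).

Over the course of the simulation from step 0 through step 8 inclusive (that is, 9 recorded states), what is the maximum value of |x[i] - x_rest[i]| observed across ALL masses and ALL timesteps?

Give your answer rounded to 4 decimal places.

Step 0: x=[7.0000 13.0000 16.0000] v=[0.0000 2.0000 0.0000]
Step 1: x=[6.8750 13.3125 16.3750] v=[-0.5000 1.2500 1.5000]
Step 2: x=[6.6953 13.4141 17.1172] v=[-0.7188 0.4063 2.9688]
Step 3: x=[6.5185 13.3272 18.1465] v=[-0.7071 -0.3476 4.1173]
Step 4: x=[6.3780 13.1160 19.3234] v=[-0.5620 -0.8450 4.7077]
Step 5: x=[6.2825 12.8716 20.4744] v=[-0.3820 -0.9777 4.6040]
Step 6: x=[6.2253 12.6905 21.4251] v=[-0.2287 -0.7243 3.8026]
Step 7: x=[6.1981 12.6513 22.0339] v=[-0.1088 -0.1570 2.4353]
Step 8: x=[6.2028 12.7952 22.2199] v=[0.0188 0.5754 0.7440]
Max displacement = 4.2199

Answer: 4.2199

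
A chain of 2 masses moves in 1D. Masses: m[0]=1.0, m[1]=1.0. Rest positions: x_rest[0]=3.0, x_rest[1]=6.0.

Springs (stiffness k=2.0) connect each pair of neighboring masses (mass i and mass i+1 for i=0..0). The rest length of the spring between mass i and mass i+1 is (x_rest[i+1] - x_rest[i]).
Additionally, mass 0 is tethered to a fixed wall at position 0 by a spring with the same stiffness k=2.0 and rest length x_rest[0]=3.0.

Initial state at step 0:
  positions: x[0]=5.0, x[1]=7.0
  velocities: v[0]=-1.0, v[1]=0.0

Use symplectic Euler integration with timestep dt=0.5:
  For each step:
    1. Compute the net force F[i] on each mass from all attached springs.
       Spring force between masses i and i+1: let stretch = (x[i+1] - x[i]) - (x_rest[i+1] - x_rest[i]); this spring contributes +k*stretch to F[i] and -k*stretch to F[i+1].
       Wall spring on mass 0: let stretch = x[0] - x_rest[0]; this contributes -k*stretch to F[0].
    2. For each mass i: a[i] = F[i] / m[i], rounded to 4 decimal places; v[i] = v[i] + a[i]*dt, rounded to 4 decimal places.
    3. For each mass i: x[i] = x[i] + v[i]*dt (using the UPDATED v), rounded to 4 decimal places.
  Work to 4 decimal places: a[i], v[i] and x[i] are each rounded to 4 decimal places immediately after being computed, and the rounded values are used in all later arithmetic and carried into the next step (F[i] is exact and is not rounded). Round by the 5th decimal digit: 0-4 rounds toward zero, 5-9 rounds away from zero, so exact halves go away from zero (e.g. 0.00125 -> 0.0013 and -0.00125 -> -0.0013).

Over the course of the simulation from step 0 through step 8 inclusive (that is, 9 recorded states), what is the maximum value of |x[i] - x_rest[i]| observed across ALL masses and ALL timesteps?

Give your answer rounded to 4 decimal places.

Step 0: x=[5.0000 7.0000] v=[-1.0000 0.0000]
Step 1: x=[3.0000 7.5000] v=[-4.0000 1.0000]
Step 2: x=[1.7500 7.2500] v=[-2.5000 -0.5000]
Step 3: x=[2.3750 5.7500] v=[1.2500 -3.0000]
Step 4: x=[3.5000 4.0625] v=[2.2500 -3.3750]
Step 5: x=[3.1563 3.5938] v=[-0.6875 -0.9375]
Step 6: x=[1.4532 4.4063] v=[-3.4063 1.6250]
Step 7: x=[0.5000 5.2423] v=[-1.9064 1.6719]
Step 8: x=[1.6680 5.2071] v=[2.3359 -0.0704]
Max displacement = 2.5000

Answer: 2.5000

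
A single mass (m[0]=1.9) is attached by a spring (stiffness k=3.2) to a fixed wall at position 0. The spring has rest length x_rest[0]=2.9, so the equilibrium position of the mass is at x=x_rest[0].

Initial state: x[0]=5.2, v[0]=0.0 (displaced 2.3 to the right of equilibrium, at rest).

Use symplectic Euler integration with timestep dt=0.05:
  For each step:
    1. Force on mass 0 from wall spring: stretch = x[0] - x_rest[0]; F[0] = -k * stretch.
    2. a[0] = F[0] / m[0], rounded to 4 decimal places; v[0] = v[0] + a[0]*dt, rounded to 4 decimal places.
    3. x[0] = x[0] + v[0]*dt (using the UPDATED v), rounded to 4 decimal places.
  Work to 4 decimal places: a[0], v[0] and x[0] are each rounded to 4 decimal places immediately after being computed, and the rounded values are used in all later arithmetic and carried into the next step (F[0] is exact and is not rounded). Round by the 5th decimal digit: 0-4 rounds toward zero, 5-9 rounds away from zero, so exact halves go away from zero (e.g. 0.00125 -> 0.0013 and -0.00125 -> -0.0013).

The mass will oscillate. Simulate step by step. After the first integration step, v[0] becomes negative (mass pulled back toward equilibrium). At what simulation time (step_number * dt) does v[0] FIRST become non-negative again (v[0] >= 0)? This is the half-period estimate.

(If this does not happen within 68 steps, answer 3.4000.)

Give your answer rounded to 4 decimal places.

Answer: 2.4500

Derivation:
Step 0: x=[5.2000] v=[0.0000]
Step 1: x=[5.1903] v=[-0.1937]
Step 2: x=[5.1710] v=[-0.3866]
Step 3: x=[5.1421] v=[-0.5778]
Step 4: x=[5.1038] v=[-0.7666]
Step 5: x=[5.0562] v=[-0.9522]
Step 6: x=[4.9995] v=[-1.1338]
Step 7: x=[4.9340] v=[-1.3106]
Step 8: x=[4.8599] v=[-1.4819]
Step 9: x=[4.7776] v=[-1.6469]
Step 10: x=[4.6874] v=[-1.8050]
Step 11: x=[4.5896] v=[-1.9555]
Step 12: x=[4.4847] v=[-2.0978]
Step 13: x=[4.3731] v=[-2.2313]
Step 14: x=[4.2553] v=[-2.3554]
Step 15: x=[4.1318] v=[-2.4695]
Step 16: x=[4.0031] v=[-2.5732]
Step 17: x=[3.8698] v=[-2.6661]
Step 18: x=[3.7324] v=[-2.7478]
Step 19: x=[3.5915] v=[-2.8179]
Step 20: x=[3.4477] v=[-2.8761]
Step 21: x=[3.3016] v=[-2.9222]
Step 22: x=[3.1538] v=[-2.9560]
Step 23: x=[3.0049] v=[-2.9774]
Step 24: x=[2.8556] v=[-2.9862]
Step 25: x=[2.7065] v=[-2.9825]
Step 26: x=[2.5582] v=[-2.9662]
Step 27: x=[2.4113] v=[-2.9374]
Step 28: x=[2.2665] v=[-2.8962]
Step 29: x=[2.1244] v=[-2.8429]
Step 30: x=[1.9855] v=[-2.7776]
Step 31: x=[1.8505] v=[-2.7006]
Step 32: x=[1.7199] v=[-2.6122]
Step 33: x=[1.5943] v=[-2.5128]
Step 34: x=[1.4742] v=[-2.4028]
Step 35: x=[1.3601] v=[-2.2827]
Step 36: x=[1.2525] v=[-2.1530]
Step 37: x=[1.1518] v=[-2.0143]
Step 38: x=[1.0584] v=[-1.8671]
Step 39: x=[0.9728] v=[-1.7120]
Step 40: x=[0.8953] v=[-1.5497]
Step 41: x=[0.8263] v=[-1.3809]
Step 42: x=[0.7660] v=[-1.2063]
Step 43: x=[0.7147] v=[-1.0266]
Step 44: x=[0.6726] v=[-0.8426]
Step 45: x=[0.6399] v=[-0.6550]
Step 46: x=[0.6167] v=[-0.4647]
Step 47: x=[0.6031] v=[-0.2724]
Step 48: x=[0.5992] v=[-0.0790]
Step 49: x=[0.6049] v=[0.1148]
First v>=0 after going negative at step 49, time=2.4500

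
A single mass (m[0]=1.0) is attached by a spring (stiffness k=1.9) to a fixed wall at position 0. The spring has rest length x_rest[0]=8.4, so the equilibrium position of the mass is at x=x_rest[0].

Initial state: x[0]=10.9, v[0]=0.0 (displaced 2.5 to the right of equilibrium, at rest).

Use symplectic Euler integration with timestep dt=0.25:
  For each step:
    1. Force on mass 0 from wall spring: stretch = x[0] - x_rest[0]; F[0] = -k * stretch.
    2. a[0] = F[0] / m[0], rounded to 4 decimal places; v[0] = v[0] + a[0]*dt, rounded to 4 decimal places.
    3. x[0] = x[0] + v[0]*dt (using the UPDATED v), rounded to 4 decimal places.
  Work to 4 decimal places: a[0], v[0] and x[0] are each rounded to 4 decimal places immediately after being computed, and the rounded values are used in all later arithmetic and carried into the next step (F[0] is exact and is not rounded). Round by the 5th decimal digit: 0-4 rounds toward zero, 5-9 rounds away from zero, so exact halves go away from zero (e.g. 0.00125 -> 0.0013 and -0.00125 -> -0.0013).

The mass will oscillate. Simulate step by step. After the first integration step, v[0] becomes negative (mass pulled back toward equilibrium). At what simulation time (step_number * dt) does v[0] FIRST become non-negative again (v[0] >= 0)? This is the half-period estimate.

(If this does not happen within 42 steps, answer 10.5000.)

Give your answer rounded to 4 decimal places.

Answer: 2.5000

Derivation:
Step 0: x=[10.9000] v=[0.0000]
Step 1: x=[10.6031] v=[-1.1875]
Step 2: x=[10.0446] v=[-2.2340]
Step 3: x=[9.2908] v=[-3.0152]
Step 4: x=[8.4312] v=[-3.4383]
Step 5: x=[7.5679] v=[-3.4531]
Step 6: x=[6.8034] v=[-3.0579]
Step 7: x=[6.2285] v=[-2.2995]
Step 8: x=[5.9115] v=[-1.2680]
Step 9: x=[5.8900] v=[-0.0860]
Step 10: x=[6.1666] v=[1.1063]
First v>=0 after going negative at step 10, time=2.5000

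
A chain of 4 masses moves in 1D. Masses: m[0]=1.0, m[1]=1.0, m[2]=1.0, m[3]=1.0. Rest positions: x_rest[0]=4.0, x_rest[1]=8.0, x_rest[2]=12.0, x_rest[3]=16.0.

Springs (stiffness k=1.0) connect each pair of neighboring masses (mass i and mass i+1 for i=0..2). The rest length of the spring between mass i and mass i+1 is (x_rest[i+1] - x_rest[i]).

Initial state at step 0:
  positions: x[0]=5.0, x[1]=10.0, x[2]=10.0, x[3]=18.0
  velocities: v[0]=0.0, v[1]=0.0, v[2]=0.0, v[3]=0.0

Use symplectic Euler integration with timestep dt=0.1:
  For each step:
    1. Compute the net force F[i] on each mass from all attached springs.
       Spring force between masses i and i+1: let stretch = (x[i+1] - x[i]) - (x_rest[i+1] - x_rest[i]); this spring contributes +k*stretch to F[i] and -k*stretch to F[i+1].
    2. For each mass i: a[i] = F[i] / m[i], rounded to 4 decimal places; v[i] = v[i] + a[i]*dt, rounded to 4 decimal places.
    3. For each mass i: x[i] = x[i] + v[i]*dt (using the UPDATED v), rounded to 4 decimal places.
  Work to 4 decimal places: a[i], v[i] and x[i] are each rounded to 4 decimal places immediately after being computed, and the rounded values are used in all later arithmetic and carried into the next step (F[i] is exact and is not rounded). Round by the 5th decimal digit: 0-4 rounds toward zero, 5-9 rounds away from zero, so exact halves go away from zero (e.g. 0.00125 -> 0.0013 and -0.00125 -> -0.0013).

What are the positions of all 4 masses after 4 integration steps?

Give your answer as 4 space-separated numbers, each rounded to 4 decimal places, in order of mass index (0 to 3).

Step 0: x=[5.0000 10.0000 10.0000 18.0000] v=[0.0000 0.0000 0.0000 0.0000]
Step 1: x=[5.0100 9.9500 10.0800 17.9600] v=[0.1000 -0.5000 0.8000 -0.4000]
Step 2: x=[5.0294 9.8519 10.2375 17.8812] v=[0.1940 -0.9810 1.5750 -0.7880]
Step 3: x=[5.0570 9.7094 10.4676 17.7660] v=[0.2763 -1.4247 2.3008 -1.1524]
Step 4: x=[5.0912 9.5280 10.7631 17.6178] v=[0.3415 -1.8141 2.9548 -1.4822]

Answer: 5.0912 9.5280 10.7631 17.6178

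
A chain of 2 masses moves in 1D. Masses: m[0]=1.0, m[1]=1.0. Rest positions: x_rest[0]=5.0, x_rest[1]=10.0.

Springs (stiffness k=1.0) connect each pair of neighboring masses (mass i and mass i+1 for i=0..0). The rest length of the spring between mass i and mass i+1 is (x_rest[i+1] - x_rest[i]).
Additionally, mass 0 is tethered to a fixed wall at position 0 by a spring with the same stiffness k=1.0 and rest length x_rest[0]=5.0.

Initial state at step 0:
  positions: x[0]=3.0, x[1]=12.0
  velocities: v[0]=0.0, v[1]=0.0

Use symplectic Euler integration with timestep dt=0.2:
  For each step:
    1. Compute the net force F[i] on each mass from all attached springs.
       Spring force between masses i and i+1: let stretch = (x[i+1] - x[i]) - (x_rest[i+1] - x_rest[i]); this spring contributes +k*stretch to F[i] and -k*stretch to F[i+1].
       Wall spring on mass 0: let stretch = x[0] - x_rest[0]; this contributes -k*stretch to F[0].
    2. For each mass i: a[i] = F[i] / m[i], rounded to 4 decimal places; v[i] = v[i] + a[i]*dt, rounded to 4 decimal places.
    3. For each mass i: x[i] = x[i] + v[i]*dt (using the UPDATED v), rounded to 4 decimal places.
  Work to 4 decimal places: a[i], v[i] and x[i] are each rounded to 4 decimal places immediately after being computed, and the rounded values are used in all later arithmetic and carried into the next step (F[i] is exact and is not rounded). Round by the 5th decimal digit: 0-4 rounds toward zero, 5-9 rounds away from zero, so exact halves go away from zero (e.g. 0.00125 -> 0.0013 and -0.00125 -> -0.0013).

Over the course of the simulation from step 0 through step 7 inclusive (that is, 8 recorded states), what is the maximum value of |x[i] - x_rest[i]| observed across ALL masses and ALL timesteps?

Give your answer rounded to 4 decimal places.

Step 0: x=[3.0000 12.0000] v=[0.0000 0.0000]
Step 1: x=[3.2400 11.8400] v=[1.2000 -0.8000]
Step 2: x=[3.6944 11.5360] v=[2.2720 -1.5200]
Step 3: x=[4.3147 11.1183] v=[3.1014 -2.0883]
Step 4: x=[5.0345 10.6285] v=[3.5992 -2.4490]
Step 5: x=[5.7767 10.1149] v=[3.7111 -2.5678]
Step 6: x=[6.4614 9.6278] v=[3.4234 -2.4354]
Step 7: x=[7.0143 9.2141] v=[2.7644 -2.0687]
Max displacement = 2.0143

Answer: 2.0143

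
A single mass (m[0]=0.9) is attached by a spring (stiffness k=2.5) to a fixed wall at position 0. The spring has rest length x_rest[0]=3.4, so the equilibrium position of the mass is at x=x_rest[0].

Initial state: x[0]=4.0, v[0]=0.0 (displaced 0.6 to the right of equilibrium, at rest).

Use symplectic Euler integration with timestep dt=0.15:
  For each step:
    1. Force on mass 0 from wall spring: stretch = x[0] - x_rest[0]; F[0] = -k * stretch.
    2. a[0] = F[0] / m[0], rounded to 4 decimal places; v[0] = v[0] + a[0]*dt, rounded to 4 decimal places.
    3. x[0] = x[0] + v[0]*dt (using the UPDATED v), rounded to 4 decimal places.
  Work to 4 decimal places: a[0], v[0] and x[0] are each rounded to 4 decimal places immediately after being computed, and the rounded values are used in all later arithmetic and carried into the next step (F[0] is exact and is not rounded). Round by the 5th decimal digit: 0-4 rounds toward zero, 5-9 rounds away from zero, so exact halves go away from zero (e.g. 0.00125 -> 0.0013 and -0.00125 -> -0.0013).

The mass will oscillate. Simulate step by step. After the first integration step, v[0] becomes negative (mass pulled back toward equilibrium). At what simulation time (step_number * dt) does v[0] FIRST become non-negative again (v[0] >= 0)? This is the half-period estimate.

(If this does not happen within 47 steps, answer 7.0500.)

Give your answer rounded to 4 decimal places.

Answer: 1.9500

Derivation:
Step 0: x=[4.0000] v=[0.0000]
Step 1: x=[3.9625] v=[-0.2500]
Step 2: x=[3.8898] v=[-0.4844]
Step 3: x=[3.7865] v=[-0.6885]
Step 4: x=[3.6591] v=[-0.8495]
Step 5: x=[3.5155] v=[-0.9575]
Step 6: x=[3.3647] v=[-1.0056]
Step 7: x=[3.2161] v=[-0.9909]
Step 8: x=[3.0790] v=[-0.9143]
Step 9: x=[2.9619] v=[-0.7805]
Step 10: x=[2.8722] v=[-0.5980]
Step 11: x=[2.8155] v=[-0.3781]
Step 12: x=[2.7953] v=[-0.1346]
Step 13: x=[2.8129] v=[0.1174]
First v>=0 after going negative at step 13, time=1.9500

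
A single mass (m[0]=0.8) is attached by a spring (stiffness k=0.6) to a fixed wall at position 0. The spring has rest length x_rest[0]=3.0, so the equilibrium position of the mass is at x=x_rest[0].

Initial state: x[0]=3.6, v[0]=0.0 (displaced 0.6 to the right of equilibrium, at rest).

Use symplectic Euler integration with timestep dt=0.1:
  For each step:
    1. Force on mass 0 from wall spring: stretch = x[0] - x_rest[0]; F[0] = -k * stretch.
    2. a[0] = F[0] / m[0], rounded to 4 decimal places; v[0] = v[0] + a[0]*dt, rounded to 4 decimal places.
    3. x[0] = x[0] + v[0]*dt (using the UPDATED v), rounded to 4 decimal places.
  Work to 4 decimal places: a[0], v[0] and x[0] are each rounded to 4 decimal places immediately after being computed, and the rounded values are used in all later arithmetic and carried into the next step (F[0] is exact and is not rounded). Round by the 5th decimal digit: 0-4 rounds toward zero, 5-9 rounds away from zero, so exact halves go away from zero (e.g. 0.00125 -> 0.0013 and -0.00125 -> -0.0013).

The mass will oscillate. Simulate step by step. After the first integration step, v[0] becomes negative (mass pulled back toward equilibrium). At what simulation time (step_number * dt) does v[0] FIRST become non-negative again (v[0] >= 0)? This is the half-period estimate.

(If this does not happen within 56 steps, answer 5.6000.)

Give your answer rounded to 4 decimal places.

Answer: 3.7000

Derivation:
Step 0: x=[3.6000] v=[0.0000]
Step 1: x=[3.5955] v=[-0.0450]
Step 2: x=[3.5865] v=[-0.0897]
Step 3: x=[3.5731] v=[-0.1337]
Step 4: x=[3.5554] v=[-0.1767]
Step 5: x=[3.5336] v=[-0.2184]
Step 6: x=[3.5078] v=[-0.2584]
Step 7: x=[3.4782] v=[-0.2965]
Step 8: x=[3.4450] v=[-0.3324]
Step 9: x=[3.4084] v=[-0.3658]
Step 10: x=[3.3688] v=[-0.3964]
Step 11: x=[3.3264] v=[-0.4241]
Step 12: x=[3.2815] v=[-0.4486]
Step 13: x=[3.2345] v=[-0.4697]
Step 14: x=[3.1858] v=[-0.4873]
Step 15: x=[3.1357] v=[-0.5012]
Step 16: x=[3.0846] v=[-0.5114]
Step 17: x=[3.0328] v=[-0.5178]
Step 18: x=[2.9808] v=[-0.5203]
Step 19: x=[2.9289] v=[-0.5189]
Step 20: x=[2.8775] v=[-0.5136]
Step 21: x=[2.8271] v=[-0.5044]
Step 22: x=[2.7780] v=[-0.4914]
Step 23: x=[2.7305] v=[-0.4748]
Step 24: x=[2.6850] v=[-0.4546]
Step 25: x=[2.6419] v=[-0.4310]
Step 26: x=[2.6015] v=[-0.4041]
Step 27: x=[2.5641] v=[-0.3742]
Step 28: x=[2.5300] v=[-0.3415]
Step 29: x=[2.4994] v=[-0.3063]
Step 30: x=[2.4725] v=[-0.2688]
Step 31: x=[2.4496] v=[-0.2292]
Step 32: x=[2.4308] v=[-0.1879]
Step 33: x=[2.4163] v=[-0.1452]
Step 34: x=[2.4062] v=[-0.1014]
Step 35: x=[2.4005] v=[-0.0569]
Step 36: x=[2.3993] v=[-0.0119]
Step 37: x=[2.4026] v=[0.0332]
First v>=0 after going negative at step 37, time=3.7000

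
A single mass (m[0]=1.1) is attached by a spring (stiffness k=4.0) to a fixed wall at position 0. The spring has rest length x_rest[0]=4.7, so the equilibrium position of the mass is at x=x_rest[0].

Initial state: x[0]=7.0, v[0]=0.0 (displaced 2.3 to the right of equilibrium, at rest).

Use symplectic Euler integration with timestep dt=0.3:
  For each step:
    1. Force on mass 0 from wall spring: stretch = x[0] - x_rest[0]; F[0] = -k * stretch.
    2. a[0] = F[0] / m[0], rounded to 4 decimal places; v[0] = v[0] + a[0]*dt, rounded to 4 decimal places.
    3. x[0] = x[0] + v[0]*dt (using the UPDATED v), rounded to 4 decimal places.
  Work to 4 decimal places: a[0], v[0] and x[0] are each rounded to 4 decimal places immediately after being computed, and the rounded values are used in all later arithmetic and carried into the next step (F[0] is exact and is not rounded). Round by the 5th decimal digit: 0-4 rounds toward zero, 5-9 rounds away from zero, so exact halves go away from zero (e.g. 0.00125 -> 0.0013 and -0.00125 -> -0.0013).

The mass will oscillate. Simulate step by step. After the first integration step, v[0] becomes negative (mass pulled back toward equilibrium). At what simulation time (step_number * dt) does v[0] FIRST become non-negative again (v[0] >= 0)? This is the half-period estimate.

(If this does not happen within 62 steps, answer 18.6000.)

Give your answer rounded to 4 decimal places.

Answer: 1.8000

Derivation:
Step 0: x=[7.0000] v=[0.0000]
Step 1: x=[6.2473] v=[-2.5091]
Step 2: x=[4.9882] v=[-4.1971]
Step 3: x=[3.6348] v=[-4.5115]
Step 4: x=[2.6300] v=[-3.3495]
Step 5: x=[2.3026] v=[-1.0913]
Step 6: x=[2.7598] v=[1.5240]
First v>=0 after going negative at step 6, time=1.8000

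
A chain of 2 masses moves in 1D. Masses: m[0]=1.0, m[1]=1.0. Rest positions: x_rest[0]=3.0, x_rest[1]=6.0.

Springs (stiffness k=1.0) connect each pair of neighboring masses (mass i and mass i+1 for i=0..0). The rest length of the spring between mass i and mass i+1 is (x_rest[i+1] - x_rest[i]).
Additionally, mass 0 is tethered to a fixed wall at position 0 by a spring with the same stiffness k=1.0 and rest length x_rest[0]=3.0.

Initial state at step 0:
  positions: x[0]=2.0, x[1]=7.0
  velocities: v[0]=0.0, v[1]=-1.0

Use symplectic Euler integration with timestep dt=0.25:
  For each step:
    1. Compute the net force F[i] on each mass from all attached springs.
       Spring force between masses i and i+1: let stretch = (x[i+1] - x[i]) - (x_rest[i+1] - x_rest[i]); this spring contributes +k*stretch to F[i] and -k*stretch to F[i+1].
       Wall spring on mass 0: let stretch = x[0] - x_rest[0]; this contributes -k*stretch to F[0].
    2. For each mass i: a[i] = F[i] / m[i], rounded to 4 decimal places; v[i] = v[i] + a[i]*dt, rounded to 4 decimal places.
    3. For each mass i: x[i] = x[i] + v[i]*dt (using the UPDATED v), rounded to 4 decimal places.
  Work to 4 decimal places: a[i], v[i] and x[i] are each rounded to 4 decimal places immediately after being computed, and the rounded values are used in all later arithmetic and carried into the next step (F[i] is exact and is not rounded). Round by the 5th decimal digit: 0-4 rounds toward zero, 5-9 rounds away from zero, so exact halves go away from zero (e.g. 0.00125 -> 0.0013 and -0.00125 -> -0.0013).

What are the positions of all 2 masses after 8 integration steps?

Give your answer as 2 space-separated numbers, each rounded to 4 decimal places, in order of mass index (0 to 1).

Step 0: x=[2.0000 7.0000] v=[0.0000 -1.0000]
Step 1: x=[2.1875 6.6250] v=[0.7500 -1.5000]
Step 2: x=[2.5156 6.1602] v=[1.3125 -1.8594]
Step 3: x=[2.9143 5.6551] v=[1.5948 -2.0206]
Step 4: x=[3.3022 5.1662] v=[1.5514 -1.9558]
Step 5: x=[3.6002 4.7483] v=[1.1919 -1.6718]
Step 6: x=[3.7449 4.4461] v=[0.5789 -1.2088]
Step 7: x=[3.6994 4.2876] v=[-0.1820 -0.6341]
Step 8: x=[3.4595 4.2798] v=[-0.9598 -0.0312]

Answer: 3.4595 4.2798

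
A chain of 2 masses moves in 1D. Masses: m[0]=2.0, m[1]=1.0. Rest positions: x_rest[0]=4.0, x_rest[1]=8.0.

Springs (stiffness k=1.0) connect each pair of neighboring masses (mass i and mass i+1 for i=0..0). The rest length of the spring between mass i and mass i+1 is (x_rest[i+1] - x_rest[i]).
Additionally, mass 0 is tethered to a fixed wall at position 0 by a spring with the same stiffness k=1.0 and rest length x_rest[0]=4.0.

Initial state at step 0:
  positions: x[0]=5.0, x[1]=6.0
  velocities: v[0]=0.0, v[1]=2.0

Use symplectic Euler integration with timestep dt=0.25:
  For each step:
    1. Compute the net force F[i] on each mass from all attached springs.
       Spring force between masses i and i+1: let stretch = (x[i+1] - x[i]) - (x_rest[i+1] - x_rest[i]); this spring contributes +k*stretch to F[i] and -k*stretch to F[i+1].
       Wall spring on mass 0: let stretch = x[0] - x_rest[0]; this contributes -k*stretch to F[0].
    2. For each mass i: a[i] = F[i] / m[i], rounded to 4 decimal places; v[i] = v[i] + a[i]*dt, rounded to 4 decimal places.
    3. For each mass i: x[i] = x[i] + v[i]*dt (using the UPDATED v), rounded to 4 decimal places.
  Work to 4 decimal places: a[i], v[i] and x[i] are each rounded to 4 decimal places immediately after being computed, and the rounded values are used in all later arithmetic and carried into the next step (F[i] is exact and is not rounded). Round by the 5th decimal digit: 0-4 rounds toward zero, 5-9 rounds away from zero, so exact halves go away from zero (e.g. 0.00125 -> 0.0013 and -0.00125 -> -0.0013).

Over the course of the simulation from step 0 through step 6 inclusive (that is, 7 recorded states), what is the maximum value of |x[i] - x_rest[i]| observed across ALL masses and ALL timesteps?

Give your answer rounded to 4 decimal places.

Answer: 2.7948

Derivation:
Step 0: x=[5.0000 6.0000] v=[0.0000 2.0000]
Step 1: x=[4.8750 6.6875] v=[-0.5000 2.7500]
Step 2: x=[4.6543 7.5117] v=[-0.8828 3.2969]
Step 3: x=[4.3775 8.4074] v=[-1.1074 3.5826]
Step 4: x=[4.0898 9.3012] v=[-1.1509 3.5751]
Step 5: x=[3.8371 10.1193] v=[-1.0107 3.2723]
Step 6: x=[3.6608 10.7948] v=[-0.7051 2.7018]
Max displacement = 2.7948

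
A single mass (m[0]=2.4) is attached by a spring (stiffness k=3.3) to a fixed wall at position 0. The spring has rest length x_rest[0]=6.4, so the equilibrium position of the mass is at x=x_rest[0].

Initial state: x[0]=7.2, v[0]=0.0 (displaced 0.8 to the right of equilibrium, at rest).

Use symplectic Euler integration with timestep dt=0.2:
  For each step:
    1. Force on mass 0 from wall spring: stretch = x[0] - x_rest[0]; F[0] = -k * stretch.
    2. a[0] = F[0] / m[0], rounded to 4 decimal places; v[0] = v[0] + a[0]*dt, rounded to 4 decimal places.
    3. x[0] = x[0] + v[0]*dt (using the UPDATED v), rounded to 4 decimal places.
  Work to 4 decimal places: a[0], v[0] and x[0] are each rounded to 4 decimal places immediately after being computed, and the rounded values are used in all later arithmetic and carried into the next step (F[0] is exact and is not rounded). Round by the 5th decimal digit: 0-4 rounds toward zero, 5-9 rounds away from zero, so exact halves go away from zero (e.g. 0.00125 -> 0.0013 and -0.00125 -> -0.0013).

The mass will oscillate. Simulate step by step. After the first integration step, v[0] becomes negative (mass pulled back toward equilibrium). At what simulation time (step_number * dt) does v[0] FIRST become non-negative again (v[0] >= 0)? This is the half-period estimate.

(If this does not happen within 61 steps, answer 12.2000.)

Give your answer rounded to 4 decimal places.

Step 0: x=[7.2000] v=[0.0000]
Step 1: x=[7.1560] v=[-0.2200]
Step 2: x=[7.0704] v=[-0.4279]
Step 3: x=[6.9479] v=[-0.6123]
Step 4: x=[6.7953] v=[-0.7630]
Step 5: x=[6.6210] v=[-0.8717]
Step 6: x=[6.4345] v=[-0.9325]
Step 7: x=[6.2461] v=[-0.9420]
Step 8: x=[6.0662] v=[-0.8997]
Step 9: x=[5.9046] v=[-0.8079]
Step 10: x=[5.7703] v=[-0.6717]
Step 11: x=[5.6706] v=[-0.4985]
Step 12: x=[5.6110] v=[-0.2979]
Step 13: x=[5.5948] v=[-0.0809]
Step 14: x=[5.6229] v=[0.1405]
First v>=0 after going negative at step 14, time=2.8000

Answer: 2.8000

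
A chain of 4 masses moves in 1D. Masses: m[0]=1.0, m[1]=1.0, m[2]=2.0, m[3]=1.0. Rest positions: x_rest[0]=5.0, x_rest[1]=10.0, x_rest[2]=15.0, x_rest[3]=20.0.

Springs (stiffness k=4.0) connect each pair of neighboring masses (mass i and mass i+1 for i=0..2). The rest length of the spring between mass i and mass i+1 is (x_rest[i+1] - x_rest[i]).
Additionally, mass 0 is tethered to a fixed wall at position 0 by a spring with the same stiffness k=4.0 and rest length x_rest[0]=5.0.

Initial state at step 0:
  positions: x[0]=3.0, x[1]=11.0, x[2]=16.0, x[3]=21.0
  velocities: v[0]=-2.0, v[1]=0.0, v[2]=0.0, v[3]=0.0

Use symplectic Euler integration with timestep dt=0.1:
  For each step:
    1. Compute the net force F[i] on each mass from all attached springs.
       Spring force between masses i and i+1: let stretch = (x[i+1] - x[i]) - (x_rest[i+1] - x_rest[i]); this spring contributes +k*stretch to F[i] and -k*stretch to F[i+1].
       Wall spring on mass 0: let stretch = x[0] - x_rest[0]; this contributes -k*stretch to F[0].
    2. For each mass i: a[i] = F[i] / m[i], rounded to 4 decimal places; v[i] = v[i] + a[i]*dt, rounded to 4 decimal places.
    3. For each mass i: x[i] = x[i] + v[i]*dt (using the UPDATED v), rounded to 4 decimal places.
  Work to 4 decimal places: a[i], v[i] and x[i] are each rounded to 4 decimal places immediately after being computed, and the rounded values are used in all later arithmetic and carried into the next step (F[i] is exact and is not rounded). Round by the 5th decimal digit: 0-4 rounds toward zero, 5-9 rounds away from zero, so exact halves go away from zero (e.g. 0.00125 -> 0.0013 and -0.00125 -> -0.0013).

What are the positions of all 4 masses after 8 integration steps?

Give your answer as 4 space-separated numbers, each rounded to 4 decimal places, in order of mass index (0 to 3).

Answer: 6.1909 9.0328 15.6417 20.9637

Derivation:
Step 0: x=[3.0000 11.0000 16.0000 21.0000] v=[-2.0000 0.0000 0.0000 0.0000]
Step 1: x=[3.0000 10.8800 16.0000 21.0000] v=[0.0000 -1.2000 0.0000 0.0000]
Step 2: x=[3.1952 10.6496 15.9976 21.0000] v=[1.9520 -2.3040 -0.0240 0.0000]
Step 3: x=[3.5608 10.3349 15.9883 20.9999] v=[3.6557 -3.1466 -0.0931 -0.0010]
Step 4: x=[4.0549 9.9754 15.9662 20.9993] v=[4.9410 -3.5949 -0.2215 -0.0056]
Step 5: x=[4.6236 9.6187 15.9249 20.9974] v=[5.6872 -3.5668 -0.4130 -0.0188]
Step 6: x=[5.2072 9.3145 15.8589 20.9926] v=[5.8358 -3.0424 -0.6597 -0.0478]
Step 7: x=[5.7468 9.1077 15.7647 20.9825] v=[5.3958 -2.0676 -0.9418 -0.1013]
Step 8: x=[6.1909 9.0328 15.6417 20.9637] v=[4.4414 -0.7492 -1.2296 -0.1884]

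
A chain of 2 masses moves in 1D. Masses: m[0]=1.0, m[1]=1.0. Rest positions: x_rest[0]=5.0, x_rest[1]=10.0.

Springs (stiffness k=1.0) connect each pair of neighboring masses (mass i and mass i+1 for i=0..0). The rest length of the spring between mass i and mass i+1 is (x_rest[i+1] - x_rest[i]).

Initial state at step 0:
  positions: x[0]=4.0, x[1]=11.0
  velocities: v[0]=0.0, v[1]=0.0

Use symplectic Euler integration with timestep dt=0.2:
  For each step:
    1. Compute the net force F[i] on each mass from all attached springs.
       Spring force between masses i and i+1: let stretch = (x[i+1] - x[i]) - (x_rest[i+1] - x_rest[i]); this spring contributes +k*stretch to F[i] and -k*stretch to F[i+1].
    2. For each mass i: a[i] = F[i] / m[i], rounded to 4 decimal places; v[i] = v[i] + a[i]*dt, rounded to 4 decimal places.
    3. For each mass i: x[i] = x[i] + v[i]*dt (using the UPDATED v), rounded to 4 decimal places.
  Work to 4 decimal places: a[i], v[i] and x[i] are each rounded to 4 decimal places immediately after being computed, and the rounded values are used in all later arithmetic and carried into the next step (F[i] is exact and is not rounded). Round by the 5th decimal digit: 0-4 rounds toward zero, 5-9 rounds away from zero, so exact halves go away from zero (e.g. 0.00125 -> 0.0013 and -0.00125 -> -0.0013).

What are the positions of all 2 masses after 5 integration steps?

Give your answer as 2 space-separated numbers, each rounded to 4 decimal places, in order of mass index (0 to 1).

Step 0: x=[4.0000 11.0000] v=[0.0000 0.0000]
Step 1: x=[4.0800 10.9200] v=[0.4000 -0.4000]
Step 2: x=[4.2336 10.7664] v=[0.7680 -0.7680]
Step 3: x=[4.4485 10.5515] v=[1.0746 -1.0746]
Step 4: x=[4.7075 10.2925] v=[1.2952 -1.2952]
Step 5: x=[4.9899 10.0101] v=[1.4122 -1.4122]

Answer: 4.9899 10.0101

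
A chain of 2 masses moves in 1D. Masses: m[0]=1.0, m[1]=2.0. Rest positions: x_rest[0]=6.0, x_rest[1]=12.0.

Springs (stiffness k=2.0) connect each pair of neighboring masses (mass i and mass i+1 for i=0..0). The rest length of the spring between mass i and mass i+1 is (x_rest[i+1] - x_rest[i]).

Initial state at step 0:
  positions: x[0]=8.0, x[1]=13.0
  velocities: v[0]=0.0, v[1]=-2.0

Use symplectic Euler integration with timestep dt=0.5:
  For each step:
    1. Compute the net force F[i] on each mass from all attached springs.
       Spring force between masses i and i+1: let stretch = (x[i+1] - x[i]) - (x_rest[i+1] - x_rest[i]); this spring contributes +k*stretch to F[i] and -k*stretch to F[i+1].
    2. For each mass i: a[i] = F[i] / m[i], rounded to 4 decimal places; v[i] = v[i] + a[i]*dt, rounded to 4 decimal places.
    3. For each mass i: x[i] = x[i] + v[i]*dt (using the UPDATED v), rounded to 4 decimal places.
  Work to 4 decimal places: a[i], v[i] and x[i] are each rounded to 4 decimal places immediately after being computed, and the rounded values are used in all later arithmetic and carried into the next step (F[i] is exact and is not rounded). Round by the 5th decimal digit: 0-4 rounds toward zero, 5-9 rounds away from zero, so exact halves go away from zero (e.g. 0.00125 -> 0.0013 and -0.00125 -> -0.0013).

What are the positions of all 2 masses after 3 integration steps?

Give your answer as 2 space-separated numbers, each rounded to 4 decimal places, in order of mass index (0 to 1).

Answer: 4.9688 11.5156

Derivation:
Step 0: x=[8.0000 13.0000] v=[0.0000 -2.0000]
Step 1: x=[7.5000 12.2500] v=[-1.0000 -1.5000]
Step 2: x=[6.3750 11.8125] v=[-2.2500 -0.8750]
Step 3: x=[4.9688 11.5156] v=[-2.8125 -0.5938]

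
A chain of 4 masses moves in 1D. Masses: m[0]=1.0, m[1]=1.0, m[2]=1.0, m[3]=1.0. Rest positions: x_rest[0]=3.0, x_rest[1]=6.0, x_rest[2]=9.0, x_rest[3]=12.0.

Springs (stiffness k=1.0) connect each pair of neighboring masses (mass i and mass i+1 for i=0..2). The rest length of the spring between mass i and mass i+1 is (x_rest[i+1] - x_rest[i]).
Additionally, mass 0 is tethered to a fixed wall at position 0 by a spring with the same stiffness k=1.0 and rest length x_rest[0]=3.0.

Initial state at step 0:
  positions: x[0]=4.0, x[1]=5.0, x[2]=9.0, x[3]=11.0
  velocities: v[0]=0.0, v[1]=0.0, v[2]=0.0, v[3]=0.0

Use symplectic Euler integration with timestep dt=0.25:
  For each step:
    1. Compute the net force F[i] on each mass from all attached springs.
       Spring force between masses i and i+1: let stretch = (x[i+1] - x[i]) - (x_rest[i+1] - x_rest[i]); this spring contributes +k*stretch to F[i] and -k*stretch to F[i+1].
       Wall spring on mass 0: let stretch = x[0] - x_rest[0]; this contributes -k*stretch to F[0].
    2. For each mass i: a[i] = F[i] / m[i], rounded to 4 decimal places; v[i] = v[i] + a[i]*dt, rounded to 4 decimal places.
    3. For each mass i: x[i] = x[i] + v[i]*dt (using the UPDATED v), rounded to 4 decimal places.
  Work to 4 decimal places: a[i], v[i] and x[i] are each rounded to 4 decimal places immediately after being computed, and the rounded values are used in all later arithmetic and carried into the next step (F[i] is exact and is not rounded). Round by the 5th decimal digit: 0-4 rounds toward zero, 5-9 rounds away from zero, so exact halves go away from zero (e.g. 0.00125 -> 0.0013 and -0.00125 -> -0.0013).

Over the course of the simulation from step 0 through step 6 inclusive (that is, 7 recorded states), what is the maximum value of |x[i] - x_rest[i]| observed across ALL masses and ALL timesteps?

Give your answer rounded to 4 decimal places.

Step 0: x=[4.0000 5.0000 9.0000 11.0000] v=[0.0000 0.0000 0.0000 0.0000]
Step 1: x=[3.8125 5.1875 8.8750 11.0625] v=[-0.7500 0.7500 -0.5000 0.2500]
Step 2: x=[3.4727 5.5195 8.6563 11.1758] v=[-1.3594 1.3281 -0.8750 0.4531]
Step 3: x=[3.0437 5.9197 8.3990 11.3191] v=[-1.7159 1.6006 -1.0293 0.5732]
Step 4: x=[2.6043 6.2951 8.1692 11.4674] v=[-1.7578 1.5014 -0.9191 0.5932]
Step 5: x=[2.2328 6.5569 8.0284 11.5971] v=[-1.4862 1.0472 -0.5631 0.5187]
Step 6: x=[1.9920 6.6404 8.0187 11.6912] v=[-0.9634 0.3341 -0.0388 0.3765]
Max displacement = 1.0080

Answer: 1.0080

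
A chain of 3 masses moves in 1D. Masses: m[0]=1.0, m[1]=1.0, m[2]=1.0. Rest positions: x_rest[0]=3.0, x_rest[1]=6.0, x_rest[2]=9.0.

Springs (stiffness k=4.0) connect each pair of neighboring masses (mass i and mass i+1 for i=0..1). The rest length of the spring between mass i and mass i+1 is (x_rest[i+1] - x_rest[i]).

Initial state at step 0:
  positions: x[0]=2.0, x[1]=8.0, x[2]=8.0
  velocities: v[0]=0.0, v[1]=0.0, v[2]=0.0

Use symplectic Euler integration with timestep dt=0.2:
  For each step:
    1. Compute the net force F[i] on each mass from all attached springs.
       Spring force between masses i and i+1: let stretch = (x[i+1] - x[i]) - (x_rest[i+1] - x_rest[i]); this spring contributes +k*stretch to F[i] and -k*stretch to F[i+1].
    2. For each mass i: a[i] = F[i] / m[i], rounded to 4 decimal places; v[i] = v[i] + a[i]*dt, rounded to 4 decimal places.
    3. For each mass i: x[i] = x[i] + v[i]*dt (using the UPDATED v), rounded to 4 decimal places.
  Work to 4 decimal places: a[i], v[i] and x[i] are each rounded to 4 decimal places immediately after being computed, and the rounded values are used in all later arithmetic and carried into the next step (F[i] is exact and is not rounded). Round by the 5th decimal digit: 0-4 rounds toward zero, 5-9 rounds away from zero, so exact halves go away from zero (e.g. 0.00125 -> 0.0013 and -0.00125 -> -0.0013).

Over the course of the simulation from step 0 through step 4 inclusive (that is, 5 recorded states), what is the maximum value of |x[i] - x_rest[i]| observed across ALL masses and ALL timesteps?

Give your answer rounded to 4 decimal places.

Answer: 2.1301

Derivation:
Step 0: x=[2.0000 8.0000 8.0000] v=[0.0000 0.0000 0.0000]
Step 1: x=[2.4800 7.0400 8.4800] v=[2.4000 -4.8000 2.4000]
Step 2: x=[3.2096 5.5808 9.2096] v=[3.6480 -7.2960 3.6480]
Step 3: x=[3.8386 4.3228 9.8386] v=[3.1450 -6.2899 3.1450]
Step 4: x=[4.0651 3.8699 10.0651] v=[1.1324 -2.2646 1.1324]
Max displacement = 2.1301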